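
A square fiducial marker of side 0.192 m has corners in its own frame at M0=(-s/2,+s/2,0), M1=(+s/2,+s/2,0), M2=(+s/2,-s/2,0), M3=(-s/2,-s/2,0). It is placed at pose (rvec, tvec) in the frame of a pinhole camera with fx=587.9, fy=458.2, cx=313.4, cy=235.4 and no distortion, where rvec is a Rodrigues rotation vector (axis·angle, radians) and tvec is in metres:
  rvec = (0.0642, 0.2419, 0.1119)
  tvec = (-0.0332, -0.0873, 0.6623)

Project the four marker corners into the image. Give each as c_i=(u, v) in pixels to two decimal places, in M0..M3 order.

Intrinsics K: fx=587.9, fy=458.2, cx=313.4, cy=235.4
Marker side s = 0.192 m; corners in marker frame (Z=0):
  M0 = (-0.0960, +0.0960, 0)
  M1 = (+0.0960, +0.0960, 0)
  M2 = (+0.0960, -0.0960, 0)
  M3 = (-0.0960, -0.0960, 0)
rvec = (0.0642, 0.2419, 0.1119), |rvec| = θ = 0.27415 rad = 15.708°
Rodrigues: sinθ=0.27073, 1−cosθ=0.03734; R = I + sinθ·[k]× + (1−cosθ)·[k]×²:
    [+0.96470 -0.10279 +0.24245]
    [+0.11822 +0.99173 -0.04995]
    [-0.23531 +0.07685 +0.96888]
t = (-0.0332, -0.0873, 0.6623) m
M0: Pc = R·M0+t = (-0.13568, -0.00344, +0.69227); u = 587.9·(-0.13568)/0.69227 + 313.4 = 198.1761, v = 458.2·(-0.00344)/0.69227 + 235.4 = 233.1211
M1: Pc = R·M1+t = (+0.04954, +0.01926, +0.64709); u = 587.9·(+0.04954)/0.64709 + 313.4 = 358.4123, v = 458.2·(+0.01926)/0.64709 + 235.4 = 249.0346
M2: Pc = R·M2+t = (+0.06928, -0.17116, +0.63233); u = 587.9·(+0.06928)/0.63233 + 313.4 = 377.8110, v = 458.2·(-0.17116)/0.63233 + 235.4 = 111.3765
M3: Pc = R·M3+t = (-0.11594, -0.19386, +0.67751); u = 587.9·(-0.11594)/0.67751 + 313.4 = 212.7916, v = 458.2·(-0.19386)/0.67751 + 235.4 = 104.2962

c0=(198.18, 233.12) c1=(358.41, 249.03) c2=(377.81, 111.38) c3=(212.79, 104.30)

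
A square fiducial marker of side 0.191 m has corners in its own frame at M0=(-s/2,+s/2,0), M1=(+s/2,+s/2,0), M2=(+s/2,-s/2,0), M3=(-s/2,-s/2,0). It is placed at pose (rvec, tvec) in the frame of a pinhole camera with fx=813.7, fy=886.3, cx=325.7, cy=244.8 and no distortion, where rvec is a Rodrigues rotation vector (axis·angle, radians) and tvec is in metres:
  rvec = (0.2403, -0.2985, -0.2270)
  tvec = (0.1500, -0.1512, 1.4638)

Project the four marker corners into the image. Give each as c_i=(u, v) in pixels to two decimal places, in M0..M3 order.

c0=(369.44, 222.71) c1=(463.54, 194.95) c2=(448.74, 83.76) c3=(350.75, 108.58)

Intrinsics K: fx=813.7, fy=886.3, cx=325.7, cy=244.8
Marker side s = 0.191 m; corners in marker frame (Z=0):
  M0 = (-0.0955, +0.0955, 0)
  M1 = (+0.0955, +0.0955, 0)
  M2 = (+0.0955, -0.0955, 0)
  M3 = (-0.0955, -0.0955, 0)
rvec = (0.2403, -0.2985, -0.2270), |rvec| = θ = 0.44539 rad = 25.519°
Rodrigues: sinθ=0.43081, 1−cosθ=0.09756; R = I + sinθ·[k]× + (1−cosθ)·[k]×²:
    [+0.93084 +0.18429 -0.31555]
    [-0.25484 +0.94626 -0.19911]
    [+0.26190 +0.26576 +0.92778]
t = (0.1500, -0.1512, 1.4638) m
M0: Pc = R·M0+t = (+0.07870, -0.03649, +1.46417); u = 813.7·(+0.07870)/1.46417 + 325.7 = 369.4396, v = 886.3·(-0.03649)/1.46417 + 244.8 = 222.7089
M1: Pc = R·M1+t = (+0.25650, -0.08517, +1.51419); u = 813.7·(+0.25650)/1.51419 + 325.7 = 463.5360, v = 886.3·(-0.08517)/1.51419 + 244.8 = 194.9477
M2: Pc = R·M2+t = (+0.22130, -0.26591, +1.46343); u = 813.7·(+0.22130)/1.46343 + 325.7 = 448.7449, v = 886.3·(-0.26591)/1.46343 + 244.8 = 83.7593
M3: Pc = R·M3+t = (+0.04350, -0.21723, +1.41341); u = 813.7·(+0.04350)/1.41341 + 325.7 = 350.7458, v = 886.3·(-0.21723)/1.41341 + 244.8 = 108.5824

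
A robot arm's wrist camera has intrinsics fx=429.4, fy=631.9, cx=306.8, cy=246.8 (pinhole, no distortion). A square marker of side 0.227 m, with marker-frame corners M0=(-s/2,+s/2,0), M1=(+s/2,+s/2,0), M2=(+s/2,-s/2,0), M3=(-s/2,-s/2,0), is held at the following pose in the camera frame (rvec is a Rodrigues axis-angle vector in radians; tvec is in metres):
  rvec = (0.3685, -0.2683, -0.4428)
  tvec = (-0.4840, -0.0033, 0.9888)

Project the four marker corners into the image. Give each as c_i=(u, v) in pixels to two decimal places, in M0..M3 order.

c0=(77.79, 336.68) c1=(166.76, 270.56) c2=(116.47, 147.71) c3=(16.58, 215.18)

Intrinsics K: fx=429.4, fy=631.9, cx=306.8, cy=246.8
Marker side s = 0.227 m; corners in marker frame (Z=0):
  M0 = (-0.1135, +0.1135, 0)
  M1 = (+0.1135, +0.1135, 0)
  M2 = (+0.1135, -0.1135, 0)
  M3 = (-0.1135, -0.1135, 0)
rvec = (0.3685, -0.2683, -0.4428), |rvec| = θ = 0.63549 rad = 36.411°
Rodrigues: sinθ=0.59357, 1−cosθ=0.19522; R = I + sinθ·[k]× + (1−cosθ)·[k]×²:
    [+0.87042 +0.36580 -0.32948]
    [-0.46138 +0.83958 -0.28676]
    [+0.17173 +0.40162 +0.89956]
t = (-0.4840, -0.0033, 0.9888) m
M0: Pc = R·M0+t = (-0.54127, +0.14436, +1.01489); u = 429.4·(-0.54127)/1.01489 + 306.8 = 77.7874, v = 631.9·(+0.14436)/1.01489 + 246.8 = 336.6820
M1: Pc = R·M1+t = (-0.34369, +0.03962, +1.05387); u = 429.4·(-0.34369)/1.05387 + 306.8 = 166.7644, v = 631.9·(+0.03962)/1.05387 + 246.8 = 270.5589
M2: Pc = R·M2+t = (-0.42673, -0.15096, +0.96271); u = 429.4·(-0.42673)/0.96271 + 306.8 = 116.4660, v = 631.9·(-0.15096)/0.96271 + 246.8 = 147.7136
M3: Pc = R·M3+t = (-0.62431, -0.04622, +0.92373); u = 429.4·(-0.62431)/0.92373 + 306.8 = 16.5846, v = 631.9·(-0.04622)/0.92373 + 246.8 = 215.1786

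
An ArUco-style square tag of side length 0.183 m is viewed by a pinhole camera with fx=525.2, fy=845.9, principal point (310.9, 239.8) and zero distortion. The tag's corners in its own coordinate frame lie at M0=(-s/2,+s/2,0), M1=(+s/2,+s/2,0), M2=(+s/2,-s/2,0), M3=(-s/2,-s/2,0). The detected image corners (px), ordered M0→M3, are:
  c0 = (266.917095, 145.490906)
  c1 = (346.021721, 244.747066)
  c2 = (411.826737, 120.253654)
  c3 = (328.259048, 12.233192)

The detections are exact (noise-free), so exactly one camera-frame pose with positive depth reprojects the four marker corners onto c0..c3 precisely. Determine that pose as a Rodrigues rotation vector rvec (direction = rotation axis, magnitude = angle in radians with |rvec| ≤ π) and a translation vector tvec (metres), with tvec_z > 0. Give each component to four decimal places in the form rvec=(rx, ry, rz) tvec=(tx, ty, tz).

rvec=(0.3558, 0.0423, 0.6650) tvec=(0.0470, -0.1169, 0.9278)

Intrinsics K: fx=525.2, fy=845.9, cx=310.9, cy=239.8
Marker side s = 0.183 m; corners in marker frame (Z=0):
  M0 = (-0.0915, +0.0915, 0)
  M1 = (+0.0915, +0.0915, 0)
  M2 = (+0.0915, -0.0915, 0)
  M3 = (-0.0915, -0.0915, 0)
Detected image corners:
  c0 = (266.917095, 145.490906) px
  c1 = (346.021721, 244.747066) px
  c2 = (411.826737, 120.253654) px
  c3 = (328.259048, 12.233192) px
Planar DLT: solve 8×8 A·h = b for H (H[2,2]=1):
  H  [+471.15843 -224.87666 +337.50006]
  H  [+576.00628 +751.43094 +133.19828]
  H  [+0.08013 +0.36247 +1.00000]
B = K⁻¹H; ‖b₁‖=1.077785, ‖b₂‖=1.077785; λ = 2/(‖b₁‖+‖b₂‖) = 0.927829, sign → tz>0 ⇒ λ=+0.927829
r₁ = λ·B[:,0] = (+0.78835,+0.61072,+0.07434); r₂ = λ·B[:,1] = (-0.59636,+0.72887,+0.33631)
r₃ = r₁×r₂ = (+0.15121,-0.30947,+0.93881); SVD([r₁ r₂ r₃]) → R = UVᵀ:
  R  [+0.78835 -0.59636 +0.15121]
  R  [+0.61072 +0.72887 -0.30947]
  R  [+0.07434 +0.33631 +0.93881]
t = (+0.04699, -0.11693, +0.92783) m
tr R = 2.456031; θ = arccos((tr R − 1)/2) = 0.755374 rad = 43.280°
axis k = ((R−Rᵀ)₃₂, (R−Rᵀ)₁₃, (R−Rᵀ)₂₁) / (2 sinθ) = (+0.470987, +0.056059, +0.880357)
rvec = θ·k = (+0.355771, +0.042346, +0.664999)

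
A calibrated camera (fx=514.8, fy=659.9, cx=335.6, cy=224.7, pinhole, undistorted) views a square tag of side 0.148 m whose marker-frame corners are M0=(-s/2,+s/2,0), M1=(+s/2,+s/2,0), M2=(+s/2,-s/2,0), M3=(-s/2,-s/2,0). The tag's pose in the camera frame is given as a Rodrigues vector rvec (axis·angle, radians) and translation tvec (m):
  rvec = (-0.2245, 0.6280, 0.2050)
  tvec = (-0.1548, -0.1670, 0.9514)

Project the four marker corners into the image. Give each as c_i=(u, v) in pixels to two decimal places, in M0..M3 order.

Intrinsics K: fx=514.8, fy=659.9, cx=335.6, cy=224.7
Marker side s = 0.148 m; corners in marker frame (Z=0):
  M0 = (-0.0740, +0.0740, 0)
  M1 = (+0.0740, +0.0740, 0)
  M2 = (+0.0740, -0.0740, 0)
  M3 = (-0.0740, -0.0740, 0)
rvec = (-0.2245, 0.6280, 0.2050), |rvec| = θ = 0.69772 rad = 39.976°
Rodrigues: sinθ=0.64247, 1−cosθ=0.23369; R = I + sinθ·[k]× + (1−cosθ)·[k]×²:
    [+0.79051 -0.25645 +0.55618]
    [+0.12109 +0.95563 +0.26852]
    [-0.60037 -0.14492 +0.78648]
t = (-0.1548, -0.1670, 0.9514) m
M0: Pc = R·M0+t = (-0.23227, -0.10524, +0.98510); u = 514.8·(-0.23227)/0.98510 + 335.6 = 214.2168, v = 659.9·(-0.10524)/0.98510 + 224.7 = 154.1994
M1: Pc = R·M1+t = (-0.11528, -0.08732, +0.89625); u = 514.8·(-0.11528)/0.89625 + 335.6 = 269.3840, v = 659.9·(-0.08732)/0.89625 + 224.7 = 160.4051
M2: Pc = R·M2+t = (-0.07733, -0.22876, +0.91770); u = 514.8·(-0.07733)/0.91770 + 335.6 = 292.2227, v = 659.9·(-0.22876)/0.91770 + 224.7 = 60.2054
M3: Pc = R·M3+t = (-0.19432, -0.24668, +1.00655); u = 514.8·(-0.19432)/1.00655 + 335.6 = 236.2150, v = 659.9·(-0.24668)/1.00655 + 224.7 = 62.9772

c0=(214.22, 154.20) c1=(269.38, 160.41) c2=(292.22, 60.21) c3=(236.22, 62.98)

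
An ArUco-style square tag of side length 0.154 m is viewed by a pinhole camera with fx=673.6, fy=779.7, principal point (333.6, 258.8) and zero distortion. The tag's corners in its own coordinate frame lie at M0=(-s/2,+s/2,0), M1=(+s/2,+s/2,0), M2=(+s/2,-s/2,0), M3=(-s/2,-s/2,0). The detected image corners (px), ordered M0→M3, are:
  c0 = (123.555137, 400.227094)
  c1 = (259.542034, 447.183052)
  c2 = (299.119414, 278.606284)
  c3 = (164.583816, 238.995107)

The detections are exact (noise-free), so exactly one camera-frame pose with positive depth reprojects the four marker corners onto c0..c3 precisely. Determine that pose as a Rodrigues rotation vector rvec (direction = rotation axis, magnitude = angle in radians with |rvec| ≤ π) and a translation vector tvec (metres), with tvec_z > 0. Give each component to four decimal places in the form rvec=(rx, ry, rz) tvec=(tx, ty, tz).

Intrinsics K: fx=673.6, fy=779.7, cx=333.6, cy=258.8
Marker side s = 0.154 m; corners in marker frame (Z=0):
  M0 = (-0.0770, +0.0770, 0)
  M1 = (+0.0770, +0.0770, 0)
  M2 = (+0.0770, -0.0770, 0)
  M3 = (-0.0770, -0.0770, 0)
Detected image corners:
  c0 = (123.555137, 400.227094) px
  c1 = (259.542034, 447.183052) px
  c2 = (299.119414, 278.606284) px
  c3 = (164.583816, 238.995107) px
Planar DLT: solve 8×8 A·h = b for H (H[2,2]=1):
  H  [+825.07161 -292.39931 +210.61584]
  H  [+195.04711 +1021.01991 +339.91646]
  H  [-0.25128 -0.14454 +1.00000]
B = K⁻¹H; ‖b₁‖=1.412464, ‖b₂‖=1.412464; λ = 2/(‖b₁‖+‖b₂‖) = 0.707983, sign → tz>0 ⇒ λ=+0.707983
r₁ = λ·B[:,0] = (+0.95529,+0.23616,-0.17790); r₂ = λ·B[:,1] = (-0.25664,+0.96107,-0.10234)
r₃ = r₁×r₂ = (+0.14681,+0.14342,+0.97871); SVD([r₁ r₂ r₃]) → R = UVᵀ:
  R  [+0.95529 -0.25664 +0.14681]
  R  [+0.23616 +0.96107 +0.14342]
  R  [-0.17790 -0.10234 +0.97871]
t = (-0.12926, +0.07366, +0.70798) m
tr R = 2.895077; θ = arccos((tr R − 1)/2) = 0.325351 rad = 18.641°
axis k = ((R−Rᵀ)₃₂, (R−Rᵀ)₁₃, (R−Rᵀ)₂₁) / (2 sinθ) = (-0.384419, +0.507929, +0.770863)
rvec = θ·k = (-0.125071, +0.165255, +0.250801)

rvec=(-0.1251, 0.1653, 0.2508) tvec=(-0.1293, 0.0737, 0.7080)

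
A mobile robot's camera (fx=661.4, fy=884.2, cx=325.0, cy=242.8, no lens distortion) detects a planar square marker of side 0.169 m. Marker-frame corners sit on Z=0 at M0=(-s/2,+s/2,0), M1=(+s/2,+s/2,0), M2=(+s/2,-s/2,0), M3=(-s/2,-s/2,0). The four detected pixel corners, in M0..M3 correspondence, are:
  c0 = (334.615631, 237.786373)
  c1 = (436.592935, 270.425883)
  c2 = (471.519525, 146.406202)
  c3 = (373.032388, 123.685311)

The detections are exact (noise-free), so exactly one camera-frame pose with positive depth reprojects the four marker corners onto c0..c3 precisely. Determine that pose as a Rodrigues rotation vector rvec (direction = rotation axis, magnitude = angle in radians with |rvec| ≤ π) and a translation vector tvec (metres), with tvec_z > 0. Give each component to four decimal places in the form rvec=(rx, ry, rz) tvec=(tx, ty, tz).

Intrinsics K: fx=661.4, fy=884.2, cx=325.0, cy=242.8
Marker side s = 0.169 m; corners in marker frame (Z=0):
  M0 = (-0.0845, +0.0845, 0)
  M1 = (+0.0845, +0.0845, 0)
  M2 = (+0.0845, -0.0845, 0)
  M3 = (-0.0845, -0.0845, 0)
Detected image corners:
  c0 = (334.615631, 237.786373) px
  c1 = (436.592935, 270.425883) px
  c2 = (471.519525, 146.406202) px
  c3 = (373.032388, 123.685311) px
Planar DLT: solve 8×8 A·h = b for H (H[2,2]=1):
  H  [+427.10173 -361.19396 +402.75493]
  H  [+83.09908 +634.19330 +192.30497]
  H  [-0.41015 -0.35610 +1.00000]
B = K⁻¹H; ‖b₁‖=0.963756, ‖b₂‖=0.963756; λ = 2/(‖b₁‖+‖b₂‖) = 1.037607, sign → tz>0 ⇒ λ=+1.037607
r₁ = λ·B[:,0] = (+0.87916,+0.21438,-0.42558); r₂ = λ·B[:,1] = (-0.38508,+0.84569,-0.36949)
r₃ = r₁×r₂ = (+0.28069,+0.48873,+0.82605); SVD([r₁ r₂ r₃]) → R = UVᵀ:
  R  [+0.87916 -0.38508 +0.28069]
  R  [+0.21438 +0.84569 +0.48873]
  R  [-0.42558 -0.36949 +0.82605]
t = (+0.12198, -0.05926, +1.03761) m
tr R = 2.550897; θ = arccos((tr R − 1)/2) = 0.683371 rad = 39.154°
axis k = ((R−Rᵀ)₃₂, (R−Rᵀ)₁₃, (R−Rᵀ)₂₁) / (2 sinθ) = (-0.679606, +0.559282, +0.474699)
rvec = θ·k = (-0.464423, +0.382197, +0.324396)

rvec=(-0.4644, 0.3822, 0.3244) tvec=(0.1220, -0.0593, 1.0376)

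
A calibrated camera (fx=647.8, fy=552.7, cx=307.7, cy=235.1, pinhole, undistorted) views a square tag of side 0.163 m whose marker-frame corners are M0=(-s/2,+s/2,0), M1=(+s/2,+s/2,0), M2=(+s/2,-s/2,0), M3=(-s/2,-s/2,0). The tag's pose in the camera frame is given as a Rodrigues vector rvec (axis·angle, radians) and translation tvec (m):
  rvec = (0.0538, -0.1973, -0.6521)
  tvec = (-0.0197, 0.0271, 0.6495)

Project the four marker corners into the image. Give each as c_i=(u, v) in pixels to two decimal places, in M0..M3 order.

Intrinsics K: fx=647.8, fy=552.7, cx=307.7, cy=235.1
Marker side s = 0.163 m; corners in marker frame (Z=0):
  M0 = (-0.0815, +0.0815, 0)
  M1 = (+0.0815, +0.0815, 0)
  M2 = (+0.0815, -0.0815, 0)
  M3 = (-0.0815, -0.0815, 0)
rvec = (0.0538, -0.1973, -0.6521), |rvec| = θ = 0.68342 rad = 39.157°
Rodrigues: sinθ=0.63144, 1−cosθ=0.22458; R = I + sinθ·[k]× + (1−cosθ)·[k]×²:
    [+0.77681 +0.59741 -0.19917]
    [-0.60762 +0.79414 +0.01216]
    [+0.16543 +0.11157 +0.97989]
t = (-0.0197, 0.0271, 0.6495) m
M0: Pc = R·M0+t = (-0.03432, +0.14134, +0.64511); u = 647.8·(-0.03432)/0.64511 + 307.7 = 273.2354, v = 552.7·(+0.14134)/0.64511 + 235.1 = 356.1958
M1: Pc = R·M1+t = (+0.09230, +0.04230, +0.67208); u = 647.8·(+0.09230)/0.67208 + 307.7 = 396.6650, v = 552.7·(+0.04230)/0.67208 + 235.1 = 269.8880
M2: Pc = R·M2+t = (-0.00508, -0.08714, +0.65389); u = 647.8·(-0.00508)/0.65389 + 307.7 = 302.6688, v = 552.7·(-0.08714)/0.65389 + 235.1 = 161.4424
M3: Pc = R·M3+t = (-0.13170, +0.01190, +0.62692); u = 647.8·(-0.13170)/0.62692 + 307.7 = 171.6157, v = 552.7·(+0.01190)/0.62692 + 235.1 = 245.5896

c0=(273.24, 356.20) c1=(396.67, 269.89) c2=(302.67, 161.44) c3=(171.62, 245.59)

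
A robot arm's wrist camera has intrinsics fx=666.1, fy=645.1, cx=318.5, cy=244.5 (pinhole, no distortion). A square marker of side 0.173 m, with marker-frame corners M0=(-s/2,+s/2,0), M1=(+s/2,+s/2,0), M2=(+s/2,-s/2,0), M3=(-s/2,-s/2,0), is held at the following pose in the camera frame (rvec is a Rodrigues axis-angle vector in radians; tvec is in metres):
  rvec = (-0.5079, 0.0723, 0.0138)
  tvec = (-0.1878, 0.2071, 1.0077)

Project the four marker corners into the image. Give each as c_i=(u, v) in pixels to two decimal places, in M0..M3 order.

c0=(128.83, 432.38) c1=(246.14, 434.29) c2=(255.41, 325.56) c3=(147.32, 325.10)

Intrinsics K: fx=666.1, fy=645.1, cx=318.5, cy=244.5
Marker side s = 0.173 m; corners in marker frame (Z=0):
  M0 = (-0.0865, +0.0865, 0)
  M1 = (+0.0865, +0.0865, 0)
  M2 = (+0.0865, -0.0865, 0)
  M3 = (-0.0865, -0.0865, 0)
rvec = (-0.5079, 0.0723, 0.0138), |rvec| = θ = 0.51321 rad = 29.405°
Rodrigues: sinθ=0.49097, 1−cosθ=0.12882; R = I + sinθ·[k]× + (1−cosθ)·[k]×²:
    [+0.99735 -0.03116 +0.06574]
    [-0.00476 +0.87373 +0.48638]
    [-0.07260 -0.48541 +0.87127]
t = (-0.1878, 0.2071, 1.0077) m
M0: Pc = R·M0+t = (-0.27677, +0.28309, +0.97199); u = 666.1·(-0.27677)/0.97199 + 318.5 = 128.8337, v = 645.1·(+0.28309)/0.97199 + 244.5 = 432.3833
M1: Pc = R·M1+t = (-0.10422, +0.28227, +0.95943); u = 666.1·(-0.10422)/0.95943 + 318.5 = 246.1404, v = 645.1·(+0.28227)/0.95943 + 244.5 = 434.2891
M2: Pc = R·M2+t = (-0.09883, +0.13111, +1.04341); u = 666.1·(-0.09883)/1.04341 + 318.5 = 255.4058, v = 645.1·(+0.13111)/1.04341 + 244.5 = 325.5607
M3: Pc = R·M3+t = (-0.27138, +0.13193, +1.05597); u = 666.1·(-0.27138)/1.05597 + 318.5 = 147.3176, v = 645.1·(+0.13193)/1.05597 + 244.5 = 325.0996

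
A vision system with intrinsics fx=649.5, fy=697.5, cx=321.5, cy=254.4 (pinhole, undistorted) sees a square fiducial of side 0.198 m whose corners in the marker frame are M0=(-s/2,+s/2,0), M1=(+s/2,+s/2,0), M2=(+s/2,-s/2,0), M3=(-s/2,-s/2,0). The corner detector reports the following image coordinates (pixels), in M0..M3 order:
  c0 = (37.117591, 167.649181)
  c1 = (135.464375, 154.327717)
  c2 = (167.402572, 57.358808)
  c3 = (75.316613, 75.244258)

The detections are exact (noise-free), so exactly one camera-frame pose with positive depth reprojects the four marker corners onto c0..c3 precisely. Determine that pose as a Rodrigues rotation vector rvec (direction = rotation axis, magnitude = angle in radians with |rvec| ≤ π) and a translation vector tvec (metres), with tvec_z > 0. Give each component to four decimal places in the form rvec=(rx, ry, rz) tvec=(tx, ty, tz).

rvec=(-0.5419, 0.3650, 0.0436) tvec=(-0.3717, -0.2260, 1.1054)

Intrinsics K: fx=649.5, fy=697.5, cx=321.5, cy=254.4
Marker side s = 0.198 m; corners in marker frame (Z=0):
  M0 = (-0.0990, +0.0990, 0)
  M1 = (+0.0990, +0.0990, 0)
  M2 = (+0.0990, -0.0990, 0)
  M3 = (-0.0990, -0.0990, 0)
Detected image corners:
  c0 = (37.117591, 167.649181) px
  c1 = (135.464375, 154.327717) px
  c2 = (167.402572, 57.358808) px
  c3 = (75.316613, 75.244258) px
Planar DLT: solve 8×8 A·h = b for H (H[2,2]=1):
  H  [+447.23082 -224.22856 +103.10859]
  H  [-115.39187 +426.82799 +111.78570]
  H  [-0.31743 -0.44900 +1.00000]
B = K⁻¹H; ‖b₁‖=0.904678, ‖b₂‖=0.904677; λ = 2/(‖b₁‖+‖b₂‖) = 1.105366, sign → tz>0 ⇒ λ=+1.105366
r₁ = λ·B[:,0] = (+0.93481,-0.05489,-0.35088); r₂ = λ·B[:,1] = (-0.13594,+0.85744,-0.49631)
r₃ = r₁×r₂ = (+0.32810,+0.51165,+0.79408); SVD([r₁ r₂ r₃]) → R = UVᵀ:
  R  [+0.93481 -0.13594 +0.32810]
  R  [-0.05489 +0.85744 +0.51165]
  R  [-0.35088 -0.49631 +0.79408]
t = (-0.37167, -0.22601, +1.10537) m
tr R = 2.586329; θ = arccos((tr R − 1)/2) = 0.654808 rad = 37.518°
axis k = ((R−Rᵀ)₃₂, (R−Rᵀ)₁₃, (R−Rᵀ)₂₁) / (2 sinθ) = (-0.827545, +0.557442, +0.066538)
rvec = θ·k = (-0.541883, +0.365018, +0.043570)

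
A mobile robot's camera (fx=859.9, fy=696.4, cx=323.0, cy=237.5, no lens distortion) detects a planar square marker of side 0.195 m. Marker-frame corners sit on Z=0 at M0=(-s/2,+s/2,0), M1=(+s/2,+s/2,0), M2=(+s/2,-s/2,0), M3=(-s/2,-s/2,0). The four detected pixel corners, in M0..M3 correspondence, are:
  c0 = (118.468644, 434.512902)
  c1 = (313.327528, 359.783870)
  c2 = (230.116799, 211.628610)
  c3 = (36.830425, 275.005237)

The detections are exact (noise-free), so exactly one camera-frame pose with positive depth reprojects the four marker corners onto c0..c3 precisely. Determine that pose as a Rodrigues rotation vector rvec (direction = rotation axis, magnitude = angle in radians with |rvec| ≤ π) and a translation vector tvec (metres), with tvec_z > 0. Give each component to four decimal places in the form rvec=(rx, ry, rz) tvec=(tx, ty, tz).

rvec=(-0.1889, -0.2142, -0.4183) tvec=(-0.1371, 0.0932, 0.8070)

Intrinsics K: fx=859.9, fy=696.4, cx=323.0, cy=237.5
Marker side s = 0.195 m; corners in marker frame (Z=0):
  M0 = (-0.0975, +0.0975, 0)
  M1 = (+0.0975, +0.0975, 0)
  M2 = (+0.0975, -0.0975, 0)
  M3 = (-0.0975, -0.0975, 0)
Detected image corners:
  c0 = (118.468644, 434.512902) px
  c1 = (313.327528, 359.783870) px
  c2 = (230.116799, 211.628610) px
  c3 = (36.830425, 275.005237) px
Planar DLT: solve 8×8 A·h = b for H (H[2,2]=1):
  H  [+1047.96519 +393.13037 +176.86218]
  H  [-256.86486 +733.61613 +317.94131]
  H  [+0.30219 -0.16989 +1.00000]
B = K⁻¹H; ‖b₁‖=1.239141, ‖b₂‖=1.239141; λ = 2/(‖b₁‖+‖b₂‖) = 0.807011, sign → tz>0 ⇒ λ=+0.807011
r₁ = λ·B[:,0] = (+0.89191,-0.38083,+0.24387); r₂ = λ·B[:,1] = (+0.42045,+0.89690,-0.13711)
r₃ = r₁×r₂ = (-0.16651,+0.22482,+0.96007); SVD([r₁ r₂ r₃]) → R = UVᵀ:
  R  [+0.89191 +0.42045 -0.16651]
  R  [-0.38083 +0.89690 +0.22482]
  R  [+0.24387 -0.13711 +0.96007]
t = (-0.13715, +0.09322, +0.80701) m
tr R = 2.748870; θ = arccos((tr R − 1)/2) = 0.506526 rad = 29.022°
axis k = ((R−Rᵀ)₃₂, (R−Rᵀ)₁₃, (R−Rᵀ)₂₁) / (2 sinθ) = (-0.373010, -0.422945, -0.825821)
rvec = θ·k = (-0.188939, -0.214233, -0.418300)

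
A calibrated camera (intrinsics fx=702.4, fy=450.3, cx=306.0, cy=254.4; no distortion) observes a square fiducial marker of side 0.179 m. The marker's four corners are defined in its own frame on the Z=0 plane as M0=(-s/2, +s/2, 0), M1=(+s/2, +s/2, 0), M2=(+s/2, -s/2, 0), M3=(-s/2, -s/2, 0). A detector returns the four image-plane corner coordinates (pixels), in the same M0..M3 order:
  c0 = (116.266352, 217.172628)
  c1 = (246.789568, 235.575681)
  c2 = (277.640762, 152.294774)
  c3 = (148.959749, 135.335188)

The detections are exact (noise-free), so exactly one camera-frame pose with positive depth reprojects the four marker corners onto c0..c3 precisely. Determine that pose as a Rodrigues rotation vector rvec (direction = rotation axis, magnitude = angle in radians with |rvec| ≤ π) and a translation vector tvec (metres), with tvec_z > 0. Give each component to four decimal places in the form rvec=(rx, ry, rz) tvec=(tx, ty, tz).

Intrinsics K: fx=702.4, fy=450.3, cx=306.0, cy=254.4
Marker side s = 0.179 m; corners in marker frame (Z=0):
  M0 = (-0.0895, +0.0895, 0)
  M1 = (+0.0895, +0.0895, 0)
  M2 = (+0.0895, -0.0895, 0)
  M3 = (-0.0895, -0.0895, 0)
Detected image corners:
  c0 = (116.266352, 217.172628) px
  c1 = (246.789568, 235.575681) px
  c2 = (277.640762, 152.294774) px
  c3 = (148.959749, 135.335188) px
Planar DLT: solve 8×8 A·h = b for H (H[2,2]=1):
  H  [+708.85808 -196.92008 +197.10921]
  H  [+84.55626 +443.02062 +184.67112]
  H  [-0.07665 -0.09820 +1.00000]
B = K⁻¹H; ‖b₁‖=1.070633, ‖b₂‖=1.070633; λ = 2/(‖b₁‖+‖b₂‖) = 0.934027, sign → tz>0 ⇒ λ=+0.934027
r₁ = λ·B[:,0] = (+0.97380,+0.21583,-0.07159); r₂ = λ·B[:,1] = (-0.22190,+0.97075,-0.09172)
r₃ = r₁×r₂ = (+0.04970,+0.10520,+0.99321); SVD([r₁ r₂ r₃]) → R = UVᵀ:
  R  [+0.97380 -0.22190 +0.04970]
  R  [+0.21583 +0.97075 +0.10520]
  R  [-0.07159 -0.09172 +0.99321]
t = (-0.14480, -0.14463, +0.93403) m
tr R = 2.937756; θ = arccos((tr R − 1)/2) = 0.250138 rad = 14.332°
axis k = ((R−Rᵀ)₃₂, (R−Rᵀ)₁₃, (R−Rᵀ)₂₁) / (2 sinθ) = (-0.397766, +0.244986, +0.884174)
rvec = θ·k = (-0.099496, +0.061280, +0.221166)

rvec=(-0.0995, 0.0613, 0.2212) tvec=(-0.1448, -0.1446, 0.9340)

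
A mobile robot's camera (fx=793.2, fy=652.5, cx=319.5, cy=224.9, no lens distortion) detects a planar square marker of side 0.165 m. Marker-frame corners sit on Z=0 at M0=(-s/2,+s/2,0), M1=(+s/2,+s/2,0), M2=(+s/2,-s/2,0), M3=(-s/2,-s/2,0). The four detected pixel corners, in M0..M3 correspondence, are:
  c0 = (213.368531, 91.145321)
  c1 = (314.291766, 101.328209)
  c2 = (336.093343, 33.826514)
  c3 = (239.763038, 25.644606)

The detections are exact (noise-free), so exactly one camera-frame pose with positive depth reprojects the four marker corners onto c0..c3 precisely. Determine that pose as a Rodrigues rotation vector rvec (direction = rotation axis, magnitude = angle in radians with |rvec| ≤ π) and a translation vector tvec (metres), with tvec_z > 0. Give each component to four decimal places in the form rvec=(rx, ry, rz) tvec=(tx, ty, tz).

Intrinsics K: fx=793.2, fy=652.5, cx=319.5, cy=224.9
Marker side s = 0.165 m; corners in marker frame (Z=0):
  M0 = (-0.0825, +0.0825, 0)
  M1 = (+0.0825, +0.0825, 0)
  M2 = (+0.0825, -0.0825, 0)
  M3 = (-0.0825, -0.0825, 0)
Detected image corners:
  c0 = (213.368531, 91.145321) px
  c1 = (314.291766, 101.328209) px
  c2 = (336.093343, 33.826514) px
  c3 = (239.763038, 25.644606) px
Planar DLT: solve 8×8 A·h = b for H (H[2,2]=1):
  H  [+559.10795 -233.42081 +275.62909]
  H  [+46.75598 +383.05660 +62.06643]
  H  [-0.13871 -0.31613 +1.00000]
B = K⁻¹H; ‖b₁‖=0.782464, ‖b₂‖=0.782464; λ = 2/(‖b₁‖+‖b₂‖) = 1.278013, sign → tz>0 ⇒ λ=+1.278013
r₁ = λ·B[:,0] = (+0.97225,+0.15268,-0.17727); r₂ = λ·B[:,1] = (-0.21335,+0.88952,-0.40401)
r₃ = r₁×r₂ = (+0.09600,+0.43062,+0.89741); SVD([r₁ r₂ r₃]) → R = UVᵀ:
  R  [+0.97225 -0.21335 +0.09600]
  R  [+0.15268 +0.88952 +0.43062]
  R  [-0.17727 -0.40401 +0.89741]
t = (-0.07069, -0.31893, +1.27801) m
tr R = 2.759182; θ = arccos((tr R − 1)/2) = 0.495795 rad = 28.407°
axis k = ((R−Rᵀ)₃₂, (R−Rᵀ)₁₃, (R−Rᵀ)₂₁) / (2 sinθ) = (-0.877216, +0.287217, +0.384706)
rvec = θ·k = (-0.434919, +0.142401, +0.190735)

rvec=(-0.4349, 0.1424, 0.1907) tvec=(-0.0707, -0.3189, 1.2780)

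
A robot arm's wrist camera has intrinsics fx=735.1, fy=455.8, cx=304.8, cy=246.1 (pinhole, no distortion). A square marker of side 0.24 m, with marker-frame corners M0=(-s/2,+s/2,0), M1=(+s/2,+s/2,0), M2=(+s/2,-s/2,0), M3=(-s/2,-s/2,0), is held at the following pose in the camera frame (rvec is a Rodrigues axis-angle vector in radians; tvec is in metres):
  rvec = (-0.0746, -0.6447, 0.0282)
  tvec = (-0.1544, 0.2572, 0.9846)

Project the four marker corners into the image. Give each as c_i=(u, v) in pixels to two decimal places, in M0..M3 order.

Intrinsics K: fx=735.1, fy=455.8, cx=304.8, cy=246.1
Marker side s = 0.24 m; corners in marker frame (Z=0):
  M0 = (-0.1200, +0.1200, 0)
  M1 = (+0.1200, +0.1200, 0)
  M2 = (+0.1200, -0.1200, 0)
  M3 = (-0.1200, -0.1200, 0)
rvec = (-0.0746, -0.6447, 0.0282), |rvec| = θ = 0.64961 rad = 37.220°
Rodrigues: sinθ=0.60488, 1−cosθ=0.20368; R = I + sinθ·[k]× + (1−cosθ)·[k]×²:
    [+0.79900 -0.00304 -0.60132]
    [+0.04947 +0.99693 +0.06069]
    [+0.59929 -0.07824 +0.79670]
t = (-0.1544, 0.2572, 0.9846) m
M0: Pc = R·M0+t = (-0.25065, +0.37090, +0.90330); u = 735.1·(-0.25065)/0.90330 + 304.8 = 100.8253, v = 455.8·(+0.37090)/0.90330 + 246.1 = 433.2521
M1: Pc = R·M1+t = (-0.05888, +0.38277, +1.04713); u = 735.1·(-0.05888)/1.04713 + 304.8 = 263.4618, v = 455.8·(+0.38277)/1.04713 + 246.1 = 412.7139
M2: Pc = R·M2+t = (-0.05815, +0.14350, +1.06590); u = 735.1·(-0.05815)/1.06590 + 304.8 = 264.6939, v = 455.8·(+0.14350)/1.06590 + 246.1 = 307.4654
M3: Pc = R·M3+t = (-0.24992, +0.13163, +0.92207); u = 735.1·(-0.24992)/0.92207 + 304.8 = 105.5616, v = 455.8·(+0.13163)/0.92207 + 246.1 = 311.1683

c0=(100.83, 433.25) c1=(263.46, 412.71) c2=(264.69, 307.47) c3=(105.56, 311.17)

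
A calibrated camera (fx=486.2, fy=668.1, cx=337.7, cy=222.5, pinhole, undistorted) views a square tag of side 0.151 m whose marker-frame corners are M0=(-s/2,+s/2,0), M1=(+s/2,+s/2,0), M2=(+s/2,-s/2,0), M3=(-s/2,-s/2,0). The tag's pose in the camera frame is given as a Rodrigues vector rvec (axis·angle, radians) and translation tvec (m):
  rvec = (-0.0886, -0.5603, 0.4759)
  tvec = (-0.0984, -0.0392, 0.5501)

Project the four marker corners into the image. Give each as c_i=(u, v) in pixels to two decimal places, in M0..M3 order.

Intrinsics K: fx=486.2, fy=668.1, cx=337.7, cy=222.5
Marker side s = 0.151 m; corners in marker frame (Z=0):
  M0 = (-0.0755, +0.0755, 0)
  M1 = (+0.0755, +0.0755, 0)
  M2 = (+0.0755, -0.0755, 0)
  M3 = (-0.0755, -0.0755, 0)
rvec = (-0.0886, -0.5603, 0.4759), |rvec| = θ = 0.74045 rad = 42.425°
Rodrigues: sinθ=0.67462, 1−cosθ=0.26184; R = I + sinθ·[k]× + (1−cosθ)·[k]×²:
    [+0.74191 -0.40988 -0.53062]
    [+0.45730 +0.88809 -0.04662]
    [+0.49035 -0.20807 +0.84632]
t = (-0.0984, -0.0392, 0.5501) m
M0: Pc = R·M0+t = (-0.18536, -0.00668, +0.49737); u = 486.2·(-0.18536)/0.49737 + 337.7 = 156.5021, v = 668.1·(-0.00668)/0.49737 + 222.5 = 213.5335
M1: Pc = R·M1+t = (-0.07333, +0.06238, +0.57141); u = 486.2·(-0.07333)/0.57141 + 337.7 = 275.3040, v = 668.1·(+0.06238)/0.57141 + 222.5 = 295.4315
M2: Pc = R·M2+t = (-0.01144, -0.07172, +0.60283); u = 486.2·(-0.01144)/0.60283 + 337.7 = 328.4738, v = 668.1·(-0.07172)/0.60283 + 222.5 = 143.0093
M3: Pc = R·M3+t = (-0.12347, -0.14078, +0.52879); u = 486.2·(-0.12347)/0.52879 + 337.7 = 224.1755, v = 668.1·(-0.14078)/0.52879 + 222.5 = 44.6346

c0=(156.50, 213.53) c1=(275.30, 295.43) c2=(328.47, 143.01) c3=(224.18, 44.63)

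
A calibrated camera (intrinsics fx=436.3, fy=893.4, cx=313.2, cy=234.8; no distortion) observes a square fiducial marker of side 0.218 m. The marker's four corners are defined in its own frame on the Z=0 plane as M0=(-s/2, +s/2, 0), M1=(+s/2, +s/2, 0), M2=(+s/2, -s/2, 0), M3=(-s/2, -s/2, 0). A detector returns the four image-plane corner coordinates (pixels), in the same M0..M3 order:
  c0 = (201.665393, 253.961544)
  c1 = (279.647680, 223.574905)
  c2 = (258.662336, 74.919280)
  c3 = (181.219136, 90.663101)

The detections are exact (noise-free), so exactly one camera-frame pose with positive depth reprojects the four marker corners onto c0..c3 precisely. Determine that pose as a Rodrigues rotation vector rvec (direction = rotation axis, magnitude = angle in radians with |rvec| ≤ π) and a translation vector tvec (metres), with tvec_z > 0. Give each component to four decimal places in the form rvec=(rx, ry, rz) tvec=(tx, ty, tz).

Intrinsics K: fx=436.3, fy=893.4, cx=313.2, cy=234.8
Marker side s = 0.218 m; corners in marker frame (Z=0):
  M0 = (-0.1090, +0.1090, 0)
  M1 = (+0.1090, +0.1090, 0)
  M2 = (+0.1090, -0.1090, 0)
  M3 = (-0.1090, -0.1090, 0)
Detected image corners:
  c0 = (201.665393, 253.961544) px
  c1 = (279.647680, 223.574905) px
  c2 = (258.662336, 74.919280) px
  c3 = (181.219136, 90.663101) px
Planar DLT: solve 8×8 A·h = b for H (H[2,2]=1):
  H  [+450.83203 +62.59731 +231.87492]
  H  [-39.40399 +691.31231 +159.06553]
  H  [+0.40977 -0.14105 +1.00000]
B = K⁻¹H; ‖b₁‖=0.858662, ‖b₂‖=0.858662; λ = 2/(‖b₁‖+‖b₂‖) = 1.164603, sign → tz>0 ⇒ λ=+1.164603
r₁ = λ·B[:,0] = (+0.86081,-0.17679,+0.47722); r₂ = λ·B[:,1] = (+0.28501,+0.94434,-0.16427)
r₃ = r₁×r₂ = (-0.42162,+0.27742,+0.86329); SVD([r₁ r₂ r₃]) → R = UVᵀ:
  R  [+0.86081 +0.28501 -0.42162]
  R  [-0.17679 +0.94434 +0.27742]
  R  [+0.47722 -0.16427 +0.86329]
t = (-0.21708, -0.09872, +1.16460) m
tr R = 2.668448; θ = arccos((tr R − 1)/2) = 0.584072 rad = 33.465°
axis k = ((R−Rᵀ)₃₂, (R−Rᵀ)₁₃, (R−Rᵀ)₂₁) / (2 sinθ) = (-0.400502, -0.815022, -0.418733)
rvec = θ·k = (-0.233922, -0.476031, -0.244570)

rvec=(-0.2339, -0.4760, -0.2446) tvec=(-0.2171, -0.0987, 1.1646)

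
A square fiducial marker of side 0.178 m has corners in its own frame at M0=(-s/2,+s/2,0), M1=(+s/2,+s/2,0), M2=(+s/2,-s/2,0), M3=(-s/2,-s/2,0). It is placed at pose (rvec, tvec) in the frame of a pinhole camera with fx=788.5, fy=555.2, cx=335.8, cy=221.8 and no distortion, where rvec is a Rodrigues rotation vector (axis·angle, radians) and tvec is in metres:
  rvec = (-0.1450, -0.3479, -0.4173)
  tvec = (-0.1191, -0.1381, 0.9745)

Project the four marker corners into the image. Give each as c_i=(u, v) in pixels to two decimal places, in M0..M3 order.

Intrinsics K: fx=788.5, fy=555.2, cx=335.8, cy=221.8
Marker side s = 0.178 m; corners in marker frame (Z=0):
  M0 = (-0.0890, +0.0890, 0)
  M1 = (+0.0890, +0.0890, 0)
  M2 = (+0.0890, -0.0890, 0)
  M3 = (-0.0890, -0.0890, 0)
rvec = (-0.1450, -0.3479, -0.4173), |rvec| = θ = 0.56232 rad = 32.218°
Rodrigues: sinθ=0.53315, 1−cosθ=0.15398; R = I + sinθ·[k]× + (1−cosθ)·[k]×²:
    [+0.85626 +0.42022 -0.30039]
    [-0.37109 +0.90496 +0.20818]
    [+0.35932 -0.06678 +0.93082]
t = (-0.1191, -0.1381, 0.9745) m
M0: Pc = R·M0+t = (-0.15791, -0.02453, +0.93658); u = 788.5·(-0.15791)/0.93658 + 335.8 = 202.8581, v = 555.2·(-0.02453)/0.93658 + 221.8 = 207.2578
M1: Pc = R·M1+t = (-0.00549, -0.09059, +1.00054); u = 788.5·(-0.00549)/1.00054 + 335.8 = 331.4709, v = 555.2·(-0.09059)/1.00054 + 221.8 = 171.5340
M2: Pc = R·M2+t = (-0.08029, -0.25167, +1.01242); u = 788.5·(-0.08029)/1.01242 + 335.8 = 273.2665, v = 555.2·(-0.25167)/1.01242 + 221.8 = 83.7882
M3: Pc = R·M3+t = (-0.23271, -0.18561, +0.94846); u = 788.5·(-0.23271)/0.94846 + 335.8 = 142.3407, v = 555.2·(-0.18561)/0.94846 + 221.8 = 113.1472

c0=(202.86, 207.26) c1=(331.47, 171.53) c2=(273.27, 83.79) c3=(142.34, 113.15)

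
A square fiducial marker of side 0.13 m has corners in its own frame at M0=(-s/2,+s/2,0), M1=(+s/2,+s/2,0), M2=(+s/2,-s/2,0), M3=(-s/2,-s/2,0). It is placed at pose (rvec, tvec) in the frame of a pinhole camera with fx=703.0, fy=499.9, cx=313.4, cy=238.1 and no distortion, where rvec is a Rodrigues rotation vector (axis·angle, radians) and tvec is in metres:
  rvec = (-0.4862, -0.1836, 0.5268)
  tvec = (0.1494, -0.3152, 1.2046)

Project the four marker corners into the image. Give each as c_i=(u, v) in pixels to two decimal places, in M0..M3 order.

c0=(352.84, 109.85) c1=(418.82, 139.38) c2=(445.66, 104.88) c3=(383.21, 76.71)

Intrinsics K: fx=703.0, fy=499.9, cx=313.4, cy=238.1
Marker side s = 0.13 m; corners in marker frame (Z=0):
  M0 = (-0.0650, +0.0650, 0)
  M1 = (+0.0650, +0.0650, 0)
  M2 = (+0.0650, -0.0650, 0)
  M3 = (-0.0650, -0.0650, 0)
rvec = (-0.4862, -0.1836, 0.5268), |rvec| = θ = 0.74001 rad = 42.400°
Rodrigues: sinθ=0.67430, 1−cosθ=0.26154; R = I + sinθ·[k]× + (1−cosθ)·[k]×²:
    [+0.85136 -0.43739 -0.28962]
    [+0.52265 +0.75456 +0.39683]
    [+0.04497 -0.48922 +0.87100]
t = (0.1494, -0.3152, 1.2046) m
M0: Pc = R·M0+t = (+0.06563, -0.30013, +1.16988); u = 703.0·(+0.06563)/1.16988 + 313.4 = 352.8392, v = 499.9·(-0.30013)/1.16988 + 238.1 = 109.8533
M1: Pc = R·M1+t = (+0.17631, -0.23218, +1.17572); u = 703.0·(+0.17631)/1.17572 + 313.4 = 418.8199, v = 499.9·(-0.23218)/1.17572 + 238.1 = 139.3800
M2: Pc = R·M2+t = (+0.23317, -0.33027, +1.23932); u = 703.0·(+0.23317)/1.23932 + 313.4 = 445.6638, v = 499.9·(-0.33027)/1.23932 + 238.1 = 104.8788
M3: Pc = R·M3+t = (+0.12249, -0.39822, +1.23348); u = 703.0·(+0.12249)/1.23348 + 313.4 = 383.2122, v = 499.9·(-0.39822)/1.23348 + 238.1 = 76.7109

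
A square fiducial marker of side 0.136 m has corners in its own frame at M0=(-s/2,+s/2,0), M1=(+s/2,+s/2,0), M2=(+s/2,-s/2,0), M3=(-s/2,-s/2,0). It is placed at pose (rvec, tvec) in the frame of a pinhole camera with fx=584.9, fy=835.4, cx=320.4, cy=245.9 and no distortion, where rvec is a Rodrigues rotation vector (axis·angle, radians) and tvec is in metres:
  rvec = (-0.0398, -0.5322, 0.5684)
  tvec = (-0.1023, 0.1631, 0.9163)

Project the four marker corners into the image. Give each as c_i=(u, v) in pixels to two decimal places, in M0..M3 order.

c0=(196.42, 423.17) c1=(265.37, 474.52) c2=(308.39, 368.66) c3=(244.38, 311.17)

Intrinsics K: fx=584.9, fy=835.4, cx=320.4, cy=245.9
Marker side s = 0.136 m; corners in marker frame (Z=0):
  M0 = (-0.0680, +0.0680, 0)
  M1 = (+0.0680, +0.0680, 0)
  M2 = (+0.0680, -0.0680, 0)
  M3 = (-0.0680, -0.0680, 0)
rvec = (-0.0398, -0.5322, 0.5684), |rvec| = θ = 0.77968 rad = 44.672°
Rodrigues: sinθ=0.70305, 1−cosθ=0.28886; R = I + sinθ·[k]× + (1−cosθ)·[k]×²:
    [+0.71189 -0.50247 -0.49064]
    [+0.52260 +0.84573 -0.10785]
    [+0.46915 -0.17963 +0.86466]
t = (-0.1023, 0.1631, 0.9163) m
M0: Pc = R·M0+t = (-0.18488, +0.18507, +0.87218); u = 584.9·(-0.18488)/0.87218 + 320.4 = 196.4187, v = 835.4·(+0.18507)/0.87218 + 245.9 = 423.1673
M1: Pc = R·M1+t = (-0.08806, +0.25615, +0.93599); u = 584.9·(-0.08806)/0.93599 + 320.4 = 265.3715, v = 835.4·(+0.25615)/0.93599 + 245.9 = 474.5193
M2: Pc = R·M2+t = (-0.01972, +0.14113, +0.96042); u = 584.9·(-0.01972)/0.96042 + 320.4 = 308.3884, v = 835.4·(+0.14113)/0.96042 + 245.9 = 368.6570
M3: Pc = R·M3+t = (-0.11654, +0.07005, +0.89661); u = 584.9·(-0.11654)/0.89661 + 320.4 = 244.3755, v = 835.4·(+0.07005)/0.89661 + 245.9 = 311.1710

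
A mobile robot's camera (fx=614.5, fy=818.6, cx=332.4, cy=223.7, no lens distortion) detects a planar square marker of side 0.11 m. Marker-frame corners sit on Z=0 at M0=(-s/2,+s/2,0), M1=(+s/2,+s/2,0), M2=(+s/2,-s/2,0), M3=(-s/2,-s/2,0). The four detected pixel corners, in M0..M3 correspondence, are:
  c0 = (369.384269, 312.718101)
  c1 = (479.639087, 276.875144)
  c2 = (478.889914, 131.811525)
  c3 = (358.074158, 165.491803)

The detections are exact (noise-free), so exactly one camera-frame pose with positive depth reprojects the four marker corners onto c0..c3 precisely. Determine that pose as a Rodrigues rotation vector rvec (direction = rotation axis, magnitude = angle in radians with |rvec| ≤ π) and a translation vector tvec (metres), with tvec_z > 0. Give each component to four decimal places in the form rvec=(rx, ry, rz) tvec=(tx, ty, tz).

Intrinsics K: fx=614.5, fy=818.6, cx=332.4, cy=223.7
Marker side s = 0.11 m; corners in marker frame (Z=0):
  M0 = (-0.0550, +0.0550, 0)
  M1 = (+0.0550, +0.0550, 0)
  M2 = (+0.0550, -0.0550, 0)
  M3 = (-0.0550, -0.0550, 0)
Detected image corners:
  c0 = (369.384269, 312.718101) px
  c1 = (479.639087, 276.875144) px
  c2 = (478.889914, 131.811525) px
  c3 = (358.074158, 165.491803) px
Planar DLT: solve 8×8 A·h = b for H (H[2,2]=1):
  H  [+1186.47037 +396.99017 +422.67429]
  H  [-243.70428 +1508.86665 +224.68140]
  H  [+0.32811 +0.81387 +1.00000]
B = K⁻¹H; ‖b₁‖=1.825320, ‖b₂‖=1.825320; λ = 2/(‖b₁‖+‖b₂‖) = 0.547849, sign → tz>0 ⇒ λ=+0.547849
r₁ = λ·B[:,0] = (+0.96055,-0.21222,+0.17976); r₂ = λ·B[:,1] = (+0.11274,+0.88797,+0.44588)
r₃ = r₁×r₂ = (-0.25424,-0.40802,+0.87686); SVD([r₁ r₂ r₃]) → R = UVᵀ:
  R  [+0.96055 +0.11274 -0.25424]
  R  [-0.21222 +0.88797 -0.40802]
  R  [+0.17976 +0.44588 +0.87686]
t = (+0.08048, +0.00066, +0.54785) m
tr R = 2.725372; θ = arccos((tr R − 1)/2) = 0.530239 rad = 30.380°
axis k = ((R−Rᵀ)₃₂, (R−Rᵀ)₁₃, (R−Rᵀ)₂₁) / (2 sinθ) = (+0.844202, -0.429072, -0.321279)
rvec = θ·k = (+0.447629, -0.227511, -0.170354)

rvec=(0.4476, -0.2275, -0.1704) tvec=(0.0805, 0.0007, 0.5478)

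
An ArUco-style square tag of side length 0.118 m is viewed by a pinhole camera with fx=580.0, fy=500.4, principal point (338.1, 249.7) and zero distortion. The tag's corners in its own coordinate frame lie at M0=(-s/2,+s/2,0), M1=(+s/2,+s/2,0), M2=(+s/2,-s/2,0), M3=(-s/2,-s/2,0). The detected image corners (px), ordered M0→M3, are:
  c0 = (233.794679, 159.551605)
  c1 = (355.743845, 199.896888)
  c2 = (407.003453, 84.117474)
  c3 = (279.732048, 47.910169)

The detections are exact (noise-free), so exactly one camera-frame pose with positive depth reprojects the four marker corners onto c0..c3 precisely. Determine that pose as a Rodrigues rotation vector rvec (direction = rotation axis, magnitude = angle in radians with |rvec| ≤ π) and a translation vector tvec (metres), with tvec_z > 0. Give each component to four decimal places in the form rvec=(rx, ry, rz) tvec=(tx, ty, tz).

Intrinsics K: fx=580.0, fy=500.4, cx=338.1, cy=249.7
Marker side s = 0.118 m; corners in marker frame (Z=0):
  M0 = (-0.0590, +0.0590, 0)
  M1 = (+0.0590, +0.0590, 0)
  M2 = (+0.0590, -0.0590, 0)
  M3 = (-0.0590, -0.0590, 0)
Detected image corners:
  c0 = (233.794679, 159.551605) px
  c1 = (355.743845, 199.896888) px
  c2 = (407.003453, 84.117474) px
  c3 = (279.732048, 47.910169) px
Planar DLT: solve 8×8 A·h = b for H (H[2,2]=1):
  H  [+934.39119 -343.18069 +317.36422]
  H  [+277.86845 +989.50363 +123.15625]
  H  [-0.38031 +0.21364 +1.00000]
B = K⁻¹H; ‖b₁‖=2.014594, ‖b₂‖=2.014594; λ = 2/(‖b₁‖+‖b₂‖) = 0.496378, sign → tz>0 ⇒ λ=+0.496378
r₁ = λ·B[:,0] = (+0.90972,+0.36983,-0.18878); r₂ = λ·B[:,1] = (-0.35552,+0.92863,+0.10604)
r₃ = r₁×r₂ = (+0.21452,-0.02936,+0.97628); SVD([r₁ r₂ r₃]) → R = UVᵀ:
  R  [+0.90972 -0.35552 +0.21452]
  R  [+0.36983 +0.92863 -0.02936]
  R  [-0.18878 +0.10604 +0.97628]
t = (-0.01775, -0.12553, +0.49638) m
tr R = 2.814629; θ = arccos((tr R − 1)/2) = 0.433944 rad = 24.863°
axis k = ((R−Rᵀ)₃₂, (R−Rᵀ)₁₃, (R−Rᵀ)₂₁) / (2 sinθ) = (+0.161020, +0.479601, +0.862587)
rvec = θ·k = (+0.069873, +0.208120, +0.374314)

rvec=(0.0699, 0.2081, 0.3743) tvec=(-0.0177, -0.1255, 0.4964)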